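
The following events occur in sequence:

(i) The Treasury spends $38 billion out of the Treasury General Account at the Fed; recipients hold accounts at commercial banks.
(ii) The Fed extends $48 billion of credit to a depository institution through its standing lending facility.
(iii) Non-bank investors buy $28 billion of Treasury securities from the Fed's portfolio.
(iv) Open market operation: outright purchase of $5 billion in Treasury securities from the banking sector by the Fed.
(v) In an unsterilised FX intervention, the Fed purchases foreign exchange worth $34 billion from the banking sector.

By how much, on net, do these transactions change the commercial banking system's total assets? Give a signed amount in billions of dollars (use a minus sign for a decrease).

Government spending $38 billion: bank balance sheets expand → +$38B.
Discount-window loan $48 billion: bank balance sheets expand → +$48B.
Asset sale (to non-banks) $28 billion: bank balance sheets shrink → −$28B.
OMO purchase (from banks) $5 billion: just an asset swap on bank balance sheets → 0.
FX purchase $34 billion: just an asset swap on bank balance sheets → 0.
Net: 38 + 48 − 28 + 0 + 0 = +$58 billion.

+$58 billion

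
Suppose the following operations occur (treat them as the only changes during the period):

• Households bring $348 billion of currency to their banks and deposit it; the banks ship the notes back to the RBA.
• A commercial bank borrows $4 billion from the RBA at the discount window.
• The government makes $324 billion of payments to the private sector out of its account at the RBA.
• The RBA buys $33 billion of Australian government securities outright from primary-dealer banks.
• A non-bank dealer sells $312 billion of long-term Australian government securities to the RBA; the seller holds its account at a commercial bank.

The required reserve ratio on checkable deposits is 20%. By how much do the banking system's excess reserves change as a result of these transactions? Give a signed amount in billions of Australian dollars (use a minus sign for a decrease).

+$824.2 billion

Currency deposit $348 billion: reserves +$348B, deposits +$348B.
Discount-window loan $4 billion: reserves +$4B, deposits 0.
Government spending $324 billion: reserves +$324B, deposits +$324B.
OMO purchase (from banks) $33 billion: reserves +$33B, deposits 0.
Asset purchase (from non-banks) $312 billion: reserves +$312B, deposits +$312B.
Totals: Δreserves = +$1021B, Δdeposits = +$984B.
Δrequired reserves = 20% × +$984B = +$196.8B.
Δexcess reserves = Δreserves − Δrequired = +$1021B − (+$196.8B) = +$824.2 billion.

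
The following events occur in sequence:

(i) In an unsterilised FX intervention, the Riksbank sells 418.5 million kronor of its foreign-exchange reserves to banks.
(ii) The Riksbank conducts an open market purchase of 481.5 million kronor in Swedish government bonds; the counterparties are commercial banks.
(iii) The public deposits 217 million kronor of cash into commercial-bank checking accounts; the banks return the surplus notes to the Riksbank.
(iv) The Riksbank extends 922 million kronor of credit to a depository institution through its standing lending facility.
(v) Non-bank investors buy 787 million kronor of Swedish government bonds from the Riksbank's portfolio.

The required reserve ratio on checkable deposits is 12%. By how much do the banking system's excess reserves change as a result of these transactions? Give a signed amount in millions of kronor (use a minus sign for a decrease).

+483.4 million

FX sale 418.5 million kronor: reserves −418.5M, deposits 0.
OMO purchase (from banks) 481.5 million kronor: reserves +481.5M, deposits 0.
Currency deposit 217 million kronor: reserves +217M, deposits +217M.
Discount-window loan 922 million kronor: reserves +922M, deposits 0.
Asset sale (to non-banks) 787 million kronor: reserves −787M, deposits −787M.
Totals: Δreserves = +415M, Δdeposits = −570M.
Δrequired reserves = 12% × −570M = −68.4M.
Δexcess reserves = Δreserves − Δrequired = +415M − (−68.4M) = +483.4 million.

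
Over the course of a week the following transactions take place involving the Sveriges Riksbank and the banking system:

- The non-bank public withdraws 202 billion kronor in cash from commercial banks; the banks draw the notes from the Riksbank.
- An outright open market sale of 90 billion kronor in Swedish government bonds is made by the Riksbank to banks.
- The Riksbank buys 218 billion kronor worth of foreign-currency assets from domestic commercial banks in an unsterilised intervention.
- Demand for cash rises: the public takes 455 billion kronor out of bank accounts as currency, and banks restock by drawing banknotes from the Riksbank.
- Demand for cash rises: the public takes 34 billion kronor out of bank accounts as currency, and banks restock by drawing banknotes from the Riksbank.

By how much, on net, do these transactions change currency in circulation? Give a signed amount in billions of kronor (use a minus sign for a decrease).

Riksbank balance sheet:
  Assets:      Securities −90B, Foreign assets +218B
  Liabilities: Bank reserves −563B, Currency in circulation +691B
Commercial banking system:
  Assets:      Reserves at CB −563B, Securities +90B, Foreign assets −218B
  Liabilities: Checkable deposits −691B
So the change in currency in circulation is +691 billion.

+691 billion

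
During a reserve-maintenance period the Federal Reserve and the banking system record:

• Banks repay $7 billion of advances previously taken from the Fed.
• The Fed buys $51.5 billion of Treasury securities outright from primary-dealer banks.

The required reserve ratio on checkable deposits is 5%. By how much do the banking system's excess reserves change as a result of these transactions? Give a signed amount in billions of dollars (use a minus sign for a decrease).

+$44.5 billion

Discount-window repayment $7 billion: reserves −$7B, deposits 0.
OMO purchase (from banks) $51.5 billion: reserves +$51.5B, deposits 0.
Totals: Δreserves = +$44.5B, Δdeposits = 0.
Δrequired reserves = 5% × 0 = 0.
Δexcess reserves = Δreserves − Δrequired = +$44.5B − (0) = +$44.5 billion.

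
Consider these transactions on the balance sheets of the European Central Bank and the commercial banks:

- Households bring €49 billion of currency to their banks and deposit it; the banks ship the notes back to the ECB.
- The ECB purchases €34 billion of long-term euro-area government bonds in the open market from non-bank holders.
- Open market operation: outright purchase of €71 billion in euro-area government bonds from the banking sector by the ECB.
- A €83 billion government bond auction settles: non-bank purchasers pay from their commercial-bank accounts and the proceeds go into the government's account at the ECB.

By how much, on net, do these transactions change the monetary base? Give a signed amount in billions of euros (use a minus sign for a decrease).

ECB balance sheet:
  Assets:      Securities +€105B
  Liabilities: Bank reserves +€71B, Currency in circulation −€49B, Government deposits +€83B
Commercial banking system:
  Assets:      Reserves at CB +€71B, Securities −€71B
  Liabilities: no change
Monetary base = currency + reserves: −€49B + (+€71B) = +€22 billion.

+€22 billion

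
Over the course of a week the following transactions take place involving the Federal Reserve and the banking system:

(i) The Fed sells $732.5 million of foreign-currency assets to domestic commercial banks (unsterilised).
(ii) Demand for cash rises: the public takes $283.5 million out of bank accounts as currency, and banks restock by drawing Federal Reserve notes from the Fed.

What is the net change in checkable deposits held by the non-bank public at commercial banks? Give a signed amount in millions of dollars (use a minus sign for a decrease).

FX sale $732.5 million: the counterparty is a bank, so public deposits are unchanged → 0.
Currency withdrawal $283.5 million: non-bank counterparties' bank balances fall → −$283.5M.
Net: 0 − 283.5 = -$283.5 million.

-$283.5 million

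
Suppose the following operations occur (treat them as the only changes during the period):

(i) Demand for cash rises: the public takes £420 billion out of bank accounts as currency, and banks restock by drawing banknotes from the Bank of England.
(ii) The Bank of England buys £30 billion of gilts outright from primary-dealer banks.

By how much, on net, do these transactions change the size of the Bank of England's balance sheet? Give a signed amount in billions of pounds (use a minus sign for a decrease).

+£30 billion

Currency withdrawal £420 billion: only the composition of liabilities changes → 0.
OMO purchase (from banks) £30 billion: a Bank of England asset is acquired → +£30B.
Net: 0 + 30 = +£30 billion.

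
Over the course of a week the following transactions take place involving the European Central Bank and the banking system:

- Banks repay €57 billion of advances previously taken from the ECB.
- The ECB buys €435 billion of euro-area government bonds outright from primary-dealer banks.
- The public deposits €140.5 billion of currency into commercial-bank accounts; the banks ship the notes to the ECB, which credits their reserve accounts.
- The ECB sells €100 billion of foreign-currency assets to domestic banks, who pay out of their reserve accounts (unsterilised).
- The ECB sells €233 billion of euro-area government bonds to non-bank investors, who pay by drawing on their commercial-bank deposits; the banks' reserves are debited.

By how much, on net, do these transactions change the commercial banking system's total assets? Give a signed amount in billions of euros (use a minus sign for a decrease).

-€149.5 billion

ECB balance sheet:
  Assets:      Securities +€202B, Loans to banks −€57B, Foreign assets −€100B
  Liabilities: Bank reserves +€185.5B, Currency in circulation −€140.5B
Commercial banking system:
  Assets:      Reserves at CB +€185.5B, Securities −€435B, Foreign assets +€100B
  Liabilities: Checkable deposits −€92.5B, Borrowings from CB −€57B
Change in total bank assets = -€149.5 billion.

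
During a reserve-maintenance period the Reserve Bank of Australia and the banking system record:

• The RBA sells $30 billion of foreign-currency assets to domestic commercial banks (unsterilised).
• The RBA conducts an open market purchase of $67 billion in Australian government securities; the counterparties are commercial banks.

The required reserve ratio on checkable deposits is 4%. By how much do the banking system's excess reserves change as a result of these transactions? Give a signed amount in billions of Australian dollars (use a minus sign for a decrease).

FX sale $30 billion: reserves −$30B, deposits 0.
OMO purchase (from banks) $67 billion: reserves +$67B, deposits 0.
Totals: Δreserves = +$37B, Δdeposits = 0.
Δrequired reserves = 4% × 0 = 0.
Δexcess reserves = Δreserves − Δrequired = +$37B − (0) = +$37 billion.

+$37 billion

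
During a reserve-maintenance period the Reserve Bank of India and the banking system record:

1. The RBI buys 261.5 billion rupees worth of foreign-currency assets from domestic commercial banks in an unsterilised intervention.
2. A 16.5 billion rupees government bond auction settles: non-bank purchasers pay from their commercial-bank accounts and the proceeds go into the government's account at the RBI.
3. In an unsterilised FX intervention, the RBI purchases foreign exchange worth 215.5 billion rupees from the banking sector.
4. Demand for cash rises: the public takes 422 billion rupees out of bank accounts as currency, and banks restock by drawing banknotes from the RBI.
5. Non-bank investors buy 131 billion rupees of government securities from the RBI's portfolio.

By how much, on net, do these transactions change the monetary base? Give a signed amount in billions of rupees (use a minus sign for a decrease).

+329.5 billion

FX purchase 261.5 billion rupees: RBI balance sheet expands → +261.5B.
Government account inflow 16.5 billion rupees: reserves shift to a non-base liability → −16.5B.
FX purchase 215.5 billion rupees: RBI balance sheet expands → +215.5B.
Currency withdrawal 422 billion rupees: just a shift between currency and reserves — both are base money → 0.
Asset sale (to non-banks) 131 billion rupees: RBI balance sheet contracts → −131B.
Net: 261.5 − 16.5 + 215.5 + 0 − 131 = +329.5 billion.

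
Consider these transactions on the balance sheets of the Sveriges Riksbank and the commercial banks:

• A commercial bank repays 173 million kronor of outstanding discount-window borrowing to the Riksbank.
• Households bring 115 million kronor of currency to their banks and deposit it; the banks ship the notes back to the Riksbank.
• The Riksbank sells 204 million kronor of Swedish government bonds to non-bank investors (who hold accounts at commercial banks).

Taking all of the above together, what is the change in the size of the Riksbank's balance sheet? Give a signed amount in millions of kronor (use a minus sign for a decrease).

Discount-window repayment 173 million kronor: a Riksbank asset is shed → −173M.
Currency deposit 115 million kronor: only the composition of liabilities changes → 0.
Asset sale (to non-banks) 204 million kronor: a Riksbank asset is shed → −204M.
Net: −173 + 0 − 204 = -377 million.

-377 million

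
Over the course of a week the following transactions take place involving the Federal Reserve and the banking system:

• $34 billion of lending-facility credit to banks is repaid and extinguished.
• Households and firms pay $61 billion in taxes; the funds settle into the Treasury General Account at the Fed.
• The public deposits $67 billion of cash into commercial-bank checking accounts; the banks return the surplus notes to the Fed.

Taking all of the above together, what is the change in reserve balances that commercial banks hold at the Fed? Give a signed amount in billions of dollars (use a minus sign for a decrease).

Discount-window repayment $34 billion: repayment is debited from reserves → −$34B.
Government account inflow $61 billion: funds move from bank reserves into the government account → −$61B.
Currency deposit $67 billion: returned notes are swapped for reserve credit → +$67B.
Net: −34 − 61 + 67 = -$28 billion.

-$28 billion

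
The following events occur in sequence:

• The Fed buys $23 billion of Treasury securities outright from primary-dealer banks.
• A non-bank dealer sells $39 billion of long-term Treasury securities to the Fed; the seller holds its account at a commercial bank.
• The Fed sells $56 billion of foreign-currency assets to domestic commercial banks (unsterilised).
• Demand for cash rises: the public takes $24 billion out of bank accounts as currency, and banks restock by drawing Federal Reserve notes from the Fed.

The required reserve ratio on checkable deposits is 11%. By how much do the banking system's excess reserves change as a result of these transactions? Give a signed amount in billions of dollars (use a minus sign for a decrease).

-$19.65 billion

OMO purchase (from banks) $23 billion: reserves +$23B, deposits 0.
Asset purchase (from non-banks) $39 billion: reserves +$39B, deposits +$39B.
FX sale $56 billion: reserves −$56B, deposits 0.
Currency withdrawal $24 billion: reserves −$24B, deposits −$24B.
Totals: Δreserves = −$18B, Δdeposits = +$15B.
Δrequired reserves = 11% × +$15B = +$1.65B.
Δexcess reserves = Δreserves − Δrequired = −$18B − (+$1.65B) = -$19.65 billion.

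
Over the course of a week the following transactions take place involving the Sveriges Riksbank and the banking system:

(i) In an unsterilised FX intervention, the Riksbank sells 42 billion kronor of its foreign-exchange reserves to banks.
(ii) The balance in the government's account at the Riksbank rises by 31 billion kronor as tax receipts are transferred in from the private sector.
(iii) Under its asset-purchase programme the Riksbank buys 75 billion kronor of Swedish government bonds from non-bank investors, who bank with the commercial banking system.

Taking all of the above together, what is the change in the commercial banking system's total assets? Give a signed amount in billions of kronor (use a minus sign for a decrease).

+44 billion

Riksbank balance sheet:
  Assets:      Securities +75B, Foreign assets −42B
  Liabilities: Bank reserves +2B, Government deposits +31B
Commercial banking system:
  Assets:      Reserves at CB +2B, Foreign assets +42B
  Liabilities: Checkable deposits +44B
Change in total bank assets = +44 billion.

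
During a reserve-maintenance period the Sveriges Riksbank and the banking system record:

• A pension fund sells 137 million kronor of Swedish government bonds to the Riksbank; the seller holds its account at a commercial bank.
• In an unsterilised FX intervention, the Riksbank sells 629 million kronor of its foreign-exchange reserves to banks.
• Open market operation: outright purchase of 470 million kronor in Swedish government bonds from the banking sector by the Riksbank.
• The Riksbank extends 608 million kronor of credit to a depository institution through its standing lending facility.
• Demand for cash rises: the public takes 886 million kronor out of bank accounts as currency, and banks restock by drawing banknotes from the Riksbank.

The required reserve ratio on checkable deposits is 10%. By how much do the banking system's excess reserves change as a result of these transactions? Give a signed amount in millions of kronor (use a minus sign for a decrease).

Asset purchase (from non-banks) 137 million kronor: reserves +137M, deposits +137M.
FX sale 629 million kronor: reserves −629M, deposits 0.
OMO purchase (from banks) 470 million kronor: reserves +470M, deposits 0.
Discount-window loan 608 million kronor: reserves +608M, deposits 0.
Currency withdrawal 886 million kronor: reserves −886M, deposits −886M.
Totals: Δreserves = −300M, Δdeposits = −749M.
Δrequired reserves = 10% × −749M = −74.9M.
Δexcess reserves = Δreserves − Δrequired = −300M − (−74.9M) = -225.1 million.

-225.1 million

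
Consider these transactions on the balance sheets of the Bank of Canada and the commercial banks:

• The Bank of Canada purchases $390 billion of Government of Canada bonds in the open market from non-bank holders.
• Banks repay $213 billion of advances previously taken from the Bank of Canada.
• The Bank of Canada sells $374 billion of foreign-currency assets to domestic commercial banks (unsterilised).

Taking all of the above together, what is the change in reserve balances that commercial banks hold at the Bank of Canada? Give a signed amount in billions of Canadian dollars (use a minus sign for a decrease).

-$197 billion

Bank of Canada balance sheet:
  Assets:      Securities +$390B, Loans to banks −$213B, Foreign assets −$374B
  Liabilities: Bank reserves −$197B
So the change in reserve balances that commercial banks hold at the Bank of Canada is -$197 billion.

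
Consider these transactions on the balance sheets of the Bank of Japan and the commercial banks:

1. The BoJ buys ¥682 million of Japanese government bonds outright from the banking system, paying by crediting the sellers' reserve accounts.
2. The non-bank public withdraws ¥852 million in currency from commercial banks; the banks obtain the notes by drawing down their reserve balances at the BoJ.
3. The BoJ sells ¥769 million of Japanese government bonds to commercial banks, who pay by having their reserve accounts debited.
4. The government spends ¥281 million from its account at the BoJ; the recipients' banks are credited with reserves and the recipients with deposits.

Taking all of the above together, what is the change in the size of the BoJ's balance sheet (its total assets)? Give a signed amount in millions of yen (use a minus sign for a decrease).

OMO purchase (from banks) ¥682 million: a BoJ asset is acquired → +¥682M.
Currency withdrawal ¥852 million: only the composition of liabilities changes → 0.
OMO sale (to banks) ¥769 million: a BoJ asset is shed → −¥769M.
Government spending ¥281 million: only the composition of liabilities changes → 0.
Net: 682 + 0 − 769 + 0 = -¥87 million.

-¥87 million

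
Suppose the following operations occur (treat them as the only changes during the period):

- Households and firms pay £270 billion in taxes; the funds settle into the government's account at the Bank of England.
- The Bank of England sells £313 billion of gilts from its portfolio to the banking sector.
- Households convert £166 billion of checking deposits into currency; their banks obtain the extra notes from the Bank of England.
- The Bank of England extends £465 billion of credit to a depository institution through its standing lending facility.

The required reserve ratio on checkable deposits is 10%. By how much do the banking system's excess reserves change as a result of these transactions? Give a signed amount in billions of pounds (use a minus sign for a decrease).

Government account inflow £270 billion: reserves −£270B, deposits −£270B.
OMO sale (to banks) £313 billion: reserves −£313B, deposits 0.
Currency withdrawal £166 billion: reserves −£166B, deposits −£166B.
Discount-window loan £465 billion: reserves +£465B, deposits 0.
Totals: Δreserves = −£284B, Δdeposits = −£436B.
Δrequired reserves = 10% × −£436B = −£43.6B.
Δexcess reserves = Δreserves − Δrequired = −£284B − (−£43.6B) = -£240.4 billion.

-£240.4 billion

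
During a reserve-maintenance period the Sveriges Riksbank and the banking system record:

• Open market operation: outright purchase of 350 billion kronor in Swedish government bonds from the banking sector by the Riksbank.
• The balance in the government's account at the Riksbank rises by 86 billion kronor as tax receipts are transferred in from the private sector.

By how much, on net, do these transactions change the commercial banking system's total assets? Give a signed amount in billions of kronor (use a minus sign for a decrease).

OMO purchase (from banks) 350 billion kronor: just an asset swap on bank balance sheets → 0.
Government account inflow 86 billion kronor: bank balance sheets shrink → −86B.
Net: 0 − 86 = -86 billion.

-86 billion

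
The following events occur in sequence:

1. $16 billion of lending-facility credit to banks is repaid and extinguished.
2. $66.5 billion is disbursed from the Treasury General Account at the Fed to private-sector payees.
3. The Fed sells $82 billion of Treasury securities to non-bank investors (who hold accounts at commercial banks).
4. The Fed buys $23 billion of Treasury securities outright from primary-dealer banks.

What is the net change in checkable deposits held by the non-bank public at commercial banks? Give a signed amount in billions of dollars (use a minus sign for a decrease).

-$15.5 billion

Fed balance sheet:
  Assets:      Securities −$59B, Loans to banks −$16B
  Liabilities: Bank reserves −$8.5B, Government deposits −$66.5B
Commercial banking system:
  Assets:      Reserves at CB −$8.5B, Securities −$23B
  Liabilities: Checkable deposits −$15.5B, Borrowings from CB −$16B
So the change in checkable deposits held by the non-bank public at commercial banks is -$15.5 billion.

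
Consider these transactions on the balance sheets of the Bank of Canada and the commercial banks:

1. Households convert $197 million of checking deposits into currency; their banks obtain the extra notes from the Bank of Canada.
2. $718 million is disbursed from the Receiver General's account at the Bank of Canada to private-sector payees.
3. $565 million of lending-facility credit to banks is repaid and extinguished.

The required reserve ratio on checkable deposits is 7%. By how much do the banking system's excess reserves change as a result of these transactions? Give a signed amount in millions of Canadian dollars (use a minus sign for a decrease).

-$80.47 million

Currency withdrawal $197 million: reserves −$197M, deposits −$197M.
Government spending $718 million: reserves +$718M, deposits +$718M.
Discount-window repayment $565 million: reserves −$565M, deposits 0.
Totals: Δreserves = −$44M, Δdeposits = +$521M.
Δrequired reserves = 7% × +$521M = +$36.47M.
Δexcess reserves = Δreserves − Δrequired = −$44M − (+$36.47M) = -$80.47 million.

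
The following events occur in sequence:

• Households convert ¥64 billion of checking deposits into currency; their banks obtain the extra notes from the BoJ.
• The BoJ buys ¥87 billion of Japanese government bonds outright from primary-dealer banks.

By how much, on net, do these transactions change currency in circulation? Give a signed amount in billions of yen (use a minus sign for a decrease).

+¥64 billion

BoJ balance sheet:
  Assets:      Securities +¥87B
  Liabilities: Bank reserves +¥23B, Currency in circulation +¥64B
So the change in currency in circulation is +¥64 billion.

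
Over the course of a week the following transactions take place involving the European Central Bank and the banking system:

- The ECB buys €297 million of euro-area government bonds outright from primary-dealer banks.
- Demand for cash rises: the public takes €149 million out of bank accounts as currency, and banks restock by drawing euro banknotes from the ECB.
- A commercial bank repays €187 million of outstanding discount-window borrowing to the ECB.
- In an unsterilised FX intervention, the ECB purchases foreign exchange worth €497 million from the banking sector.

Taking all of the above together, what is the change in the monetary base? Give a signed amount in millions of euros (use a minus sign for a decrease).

+€607 million

OMO purchase (from banks) €297 million: ECB balance sheet expands → +€297M.
Currency withdrawal €149 million: just a shift between currency and reserves — both are base money → 0.
Discount-window repayment €187 million: ECB balance sheet contracts → −€187M.
FX purchase €497 million: ECB balance sheet expands → +€497M.
Net: 297 + 0 − 187 + 497 = +€607 million.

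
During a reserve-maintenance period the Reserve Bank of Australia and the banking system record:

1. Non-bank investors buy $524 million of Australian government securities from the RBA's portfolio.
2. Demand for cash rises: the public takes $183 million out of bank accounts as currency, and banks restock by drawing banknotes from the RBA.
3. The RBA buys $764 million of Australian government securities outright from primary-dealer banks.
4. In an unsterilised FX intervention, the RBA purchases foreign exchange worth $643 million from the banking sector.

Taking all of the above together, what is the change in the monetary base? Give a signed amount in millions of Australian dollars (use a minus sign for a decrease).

+$883 million

RBA balance sheet:
  Assets:      Securities +$240M, Foreign assets +$643M
  Liabilities: Bank reserves +$700M, Currency in circulation +$183M
Monetary base = currency + reserves: +$183M + (+$700M) = +$883 million.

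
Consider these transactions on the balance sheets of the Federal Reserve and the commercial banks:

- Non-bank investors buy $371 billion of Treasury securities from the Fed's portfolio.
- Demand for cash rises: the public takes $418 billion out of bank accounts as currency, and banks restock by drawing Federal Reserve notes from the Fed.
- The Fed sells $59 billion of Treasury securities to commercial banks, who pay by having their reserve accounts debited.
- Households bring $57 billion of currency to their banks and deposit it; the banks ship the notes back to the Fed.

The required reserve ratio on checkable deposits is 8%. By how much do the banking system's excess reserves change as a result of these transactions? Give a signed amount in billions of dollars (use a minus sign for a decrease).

Asset sale (to non-banks) $371 billion: reserves −$371B, deposits −$371B.
Currency withdrawal $418 billion: reserves −$418B, deposits −$418B.
OMO sale (to banks) $59 billion: reserves −$59B, deposits 0.
Currency deposit $57 billion: reserves +$57B, deposits +$57B.
Totals: Δreserves = −$791B, Δdeposits = −$732B.
Δrequired reserves = 8% × −$732B = −$58.56B.
Δexcess reserves = Δreserves − Δrequired = −$791B − (−$58.56B) = -$732.44 billion.

-$732.44 billion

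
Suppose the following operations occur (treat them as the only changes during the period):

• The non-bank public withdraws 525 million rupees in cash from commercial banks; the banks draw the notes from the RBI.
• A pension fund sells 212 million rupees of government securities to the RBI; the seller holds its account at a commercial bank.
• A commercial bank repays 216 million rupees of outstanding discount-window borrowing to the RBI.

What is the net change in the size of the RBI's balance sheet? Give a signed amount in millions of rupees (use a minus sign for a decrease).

-4 million

RBI balance sheet:
  Assets:      Securities +212M, Loans to banks −216M
  Liabilities: Bank reserves −529M, Currency in circulation +525M
Change in total RBI assets = -4 million.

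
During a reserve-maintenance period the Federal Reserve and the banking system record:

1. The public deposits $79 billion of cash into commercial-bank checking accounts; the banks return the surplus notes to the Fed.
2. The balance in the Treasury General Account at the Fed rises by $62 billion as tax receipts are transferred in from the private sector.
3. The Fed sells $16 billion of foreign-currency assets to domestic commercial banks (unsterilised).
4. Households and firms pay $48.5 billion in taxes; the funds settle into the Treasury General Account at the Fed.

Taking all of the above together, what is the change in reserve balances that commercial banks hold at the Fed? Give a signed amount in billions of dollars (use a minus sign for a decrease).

-$47.5 billion

Currency deposit $79 billion: returned notes are swapped for reserve credit → +$79B.
Government account inflow $62 billion: funds move from bank reserves into the government account → −$62B.
FX sale $16 billion: the buying banks pay out of their reserve balances → −$16B.
Government account inflow $48.5 billion: funds move from bank reserves into the government account → −$48.5B.
Net: 79 − 62 − 16 − 48.5 = -$47.5 billion.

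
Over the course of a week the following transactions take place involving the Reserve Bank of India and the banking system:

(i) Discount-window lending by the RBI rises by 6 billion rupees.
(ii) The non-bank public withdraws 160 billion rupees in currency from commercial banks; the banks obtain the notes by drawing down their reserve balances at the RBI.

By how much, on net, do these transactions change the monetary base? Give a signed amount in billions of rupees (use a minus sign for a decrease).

Discount-window loan 6 billion rupees: RBI balance sheet expands → +6B.
Currency withdrawal 160 billion rupees: just a shift between currency and reserves — both are base money → 0.
Net: 6 + 0 = +6 billion.

+6 billion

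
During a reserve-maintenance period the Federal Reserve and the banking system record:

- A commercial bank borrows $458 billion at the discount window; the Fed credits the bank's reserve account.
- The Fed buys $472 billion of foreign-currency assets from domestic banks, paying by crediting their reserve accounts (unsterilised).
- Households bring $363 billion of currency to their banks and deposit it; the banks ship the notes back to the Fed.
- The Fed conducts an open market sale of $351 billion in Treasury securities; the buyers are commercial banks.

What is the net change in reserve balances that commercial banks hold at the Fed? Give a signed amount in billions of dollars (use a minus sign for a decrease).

+$942 billion

Discount-window loan $458 billion: the loan is credited to the bank's reserve account → +$458B.
FX purchase $472 billion: the Fed pays by crediting reserve accounts → +$472B.
Currency deposit $363 billion: returned notes are swapped for reserve credit → +$363B.
OMO sale (to banks) $351 billion: the buying banks pay out of their reserve balances → −$351B.
Net: 458 + 472 + 363 − 351 = +$942 billion.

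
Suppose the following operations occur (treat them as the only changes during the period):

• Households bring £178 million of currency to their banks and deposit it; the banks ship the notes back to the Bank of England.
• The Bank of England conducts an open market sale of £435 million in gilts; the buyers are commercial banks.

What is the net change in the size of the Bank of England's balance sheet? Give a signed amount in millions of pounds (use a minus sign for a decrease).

Bank of England balance sheet:
  Assets:      Securities −£435M
  Liabilities: Bank reserves −£257M, Currency in circulation −£178M
Change in total Bank of England assets = -£435 million.

-£435 million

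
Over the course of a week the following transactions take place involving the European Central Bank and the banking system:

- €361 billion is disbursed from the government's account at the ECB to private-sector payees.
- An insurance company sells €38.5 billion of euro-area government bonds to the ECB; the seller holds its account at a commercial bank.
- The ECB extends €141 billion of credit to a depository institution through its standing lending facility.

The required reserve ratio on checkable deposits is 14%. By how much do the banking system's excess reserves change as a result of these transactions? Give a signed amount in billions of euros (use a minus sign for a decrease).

Government spending €361 billion: reserves +€361B, deposits +€361B.
Asset purchase (from non-banks) €38.5 billion: reserves +€38.5B, deposits +€38.5B.
Discount-window loan €141 billion: reserves +€141B, deposits 0.
Totals: Δreserves = +€540.5B, Δdeposits = +€399.5B.
Δrequired reserves = 14% × +€399.5B = +€55.93B.
Δexcess reserves = Δreserves − Δrequired = +€540.5B − (+€55.93B) = +€484.57 billion.

+€484.57 billion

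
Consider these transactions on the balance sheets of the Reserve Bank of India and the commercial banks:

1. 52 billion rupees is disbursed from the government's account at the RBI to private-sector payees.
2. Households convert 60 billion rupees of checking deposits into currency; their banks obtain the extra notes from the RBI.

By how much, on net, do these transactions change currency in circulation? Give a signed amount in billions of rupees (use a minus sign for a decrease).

+60 billion

Government spending 52 billion rupees: no currency enters or leaves circulation → 0.
Currency withdrawal 60 billion rupees: notes leave the central bank → +60B.
Net: 0 + 60 = +60 billion.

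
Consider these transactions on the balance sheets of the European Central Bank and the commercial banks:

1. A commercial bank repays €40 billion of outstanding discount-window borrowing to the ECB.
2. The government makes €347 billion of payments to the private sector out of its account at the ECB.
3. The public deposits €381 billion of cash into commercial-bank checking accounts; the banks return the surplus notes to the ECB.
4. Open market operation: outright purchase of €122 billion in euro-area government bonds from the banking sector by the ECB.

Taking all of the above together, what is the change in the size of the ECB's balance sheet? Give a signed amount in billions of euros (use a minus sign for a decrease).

Discount-window repayment €40 billion: an ECB asset is shed → −€40B.
Government spending €347 billion: only the composition of liabilities changes → 0.
Currency deposit €381 billion: only the composition of liabilities changes → 0.
OMO purchase (from banks) €122 billion: an ECB asset is acquired → +€122B.
Net: −40 + 0 + 0 + 122 = +€82 billion.

+€82 billion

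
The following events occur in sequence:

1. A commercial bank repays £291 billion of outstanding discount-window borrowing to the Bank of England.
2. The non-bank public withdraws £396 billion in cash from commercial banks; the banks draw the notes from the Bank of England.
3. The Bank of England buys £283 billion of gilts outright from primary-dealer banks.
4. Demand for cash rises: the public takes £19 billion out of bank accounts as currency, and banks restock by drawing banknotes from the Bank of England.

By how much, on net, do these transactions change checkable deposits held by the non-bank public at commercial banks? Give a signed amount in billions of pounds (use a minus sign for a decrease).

-£415 billion

Bank of England balance sheet:
  Assets:      Securities +£283B, Loans to banks −£291B
  Liabilities: Bank reserves −£423B, Currency in circulation +£415B
Commercial banking system:
  Assets:      Reserves at CB −£423B, Securities −£283B
  Liabilities: Checkable deposits −£415B, Borrowings from CB −£291B
So the change in checkable deposits held by the non-bank public at commercial banks is -£415 billion.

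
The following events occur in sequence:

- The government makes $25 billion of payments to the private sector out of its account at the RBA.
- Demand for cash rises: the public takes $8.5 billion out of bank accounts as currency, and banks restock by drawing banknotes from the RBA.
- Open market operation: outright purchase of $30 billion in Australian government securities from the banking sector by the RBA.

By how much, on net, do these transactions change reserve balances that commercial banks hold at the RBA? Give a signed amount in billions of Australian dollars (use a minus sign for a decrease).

Government spending $25 billion: government payments flow into bank reserve accounts → +$25B.
Currency withdrawal $8.5 billion: banks swap reserves for currency → −$8.5B.
OMO purchase (from banks) $30 billion: the RBA pays by crediting reserve accounts → +$30B.
Net: 25 − 8.5 + 30 = +$46.5 billion.

+$46.5 billion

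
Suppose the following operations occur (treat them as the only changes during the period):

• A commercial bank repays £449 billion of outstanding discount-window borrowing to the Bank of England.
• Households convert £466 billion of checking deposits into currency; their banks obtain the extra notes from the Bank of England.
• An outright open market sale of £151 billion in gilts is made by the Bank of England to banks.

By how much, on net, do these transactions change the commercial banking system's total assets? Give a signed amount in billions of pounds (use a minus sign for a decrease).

-£915 billion

Bank of England balance sheet:
  Assets:      Securities −£151B, Loans to banks −£449B
  Liabilities: Bank reserves −£1066B, Currency in circulation +£466B
Commercial banking system:
  Assets:      Reserves at CB −£1066B, Securities +£151B
  Liabilities: Checkable deposits −£466B, Borrowings from CB −£449B
Change in total bank assets = -£915 billion.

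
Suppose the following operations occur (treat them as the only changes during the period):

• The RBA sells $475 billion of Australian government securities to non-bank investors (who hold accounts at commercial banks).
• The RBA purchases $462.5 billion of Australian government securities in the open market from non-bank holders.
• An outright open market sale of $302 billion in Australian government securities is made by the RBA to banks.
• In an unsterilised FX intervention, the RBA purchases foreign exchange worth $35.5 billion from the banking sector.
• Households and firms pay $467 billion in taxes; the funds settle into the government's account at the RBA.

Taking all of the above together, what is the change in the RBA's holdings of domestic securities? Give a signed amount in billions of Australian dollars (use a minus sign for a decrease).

RBA balance sheet:
  Assets:      Securities −$314.5B, Foreign assets +$35.5B
  Liabilities: Bank reserves −$746B, Government deposits +$467B
Commercial banking system:
  Assets:      Reserves at CB −$746B, Securities +$302B, Foreign assets −$35.5B
  Liabilities: Checkable deposits −$479.5B
So the change in the RBA's holdings of domestic securities is -$314.5 billion.

-$314.5 billion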